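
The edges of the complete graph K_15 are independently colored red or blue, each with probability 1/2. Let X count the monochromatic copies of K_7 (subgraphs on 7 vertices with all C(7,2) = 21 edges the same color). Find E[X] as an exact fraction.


Let X = Σ_S X_S over the C(15, 7) = 6435 subsets S of size 7, where X_S = 1 if the K_7 on S is monochromatic.
For a fixed S, the K_7 on S has C(7, 2) = 21 edges. P[all 21 edges red] = (1/2)^21, and likewise for blue, so P[monochromatic] = 2·(1/2)^21 = 2^{1 − 21} = 1/1048576.
By linearity of expectation: E[X] = C(15, 7) · 2^{1 − 21} = 6435 · 1/1048576 = 6435/1048576.
Numerically: E[X] ≈ 0.006137.

E[X] = C(15,7)·2^(1−C(7,2)) = 6435/1048576 ≈ 0.006137.


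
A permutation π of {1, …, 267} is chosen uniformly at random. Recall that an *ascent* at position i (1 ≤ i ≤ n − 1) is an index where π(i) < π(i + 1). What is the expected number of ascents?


Write X = Σ X_I over i = 1, …, 266, with X_I the indicator of one ascent.
There are 266 indicators.
For each fixed i, the pair (π(i), π(i+1)) is a uniformly random ordered pair of distinct values from {1, …, 267}; by symmetry P[π(i) < π(i+1)] = 1/2.
By linearity: E[X] = 266 · (1/2) = (267 − 1) · (1/2) = 133 ≈ 133.00000.

E[X] = 133 = 133.00000.


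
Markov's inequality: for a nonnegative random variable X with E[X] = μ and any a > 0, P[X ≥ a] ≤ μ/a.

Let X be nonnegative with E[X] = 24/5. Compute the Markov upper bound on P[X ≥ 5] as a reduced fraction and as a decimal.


μ = E[X] = 24/5, a = 5.
Markov: P[X ≥ 5] ≤ μ/a = (24/5)/5 = 24/25.
Numerically: ≈ 0.9600.
(Since a = 5 > μ = 4.8000, the bound 24/25 is < 1 and informative.)

P[X ≥ 5] ≤ 24/25 ≈ 0.9600.


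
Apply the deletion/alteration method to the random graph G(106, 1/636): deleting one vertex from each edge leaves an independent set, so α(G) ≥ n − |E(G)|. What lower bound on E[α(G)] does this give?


E[|E(G)|] = C(106, 2)·p = 5565 · (1/636) = 35/4.
E[α(G)] ≥ n − E[|E(G)|] = 106 − 35/4 = 389/4.
Numerically: ≈ 97.250.
(This is only a lower bound; the true E[α(G)] may be larger.)

E[α(G)] ≥ 389/4 ≈ 97.250.


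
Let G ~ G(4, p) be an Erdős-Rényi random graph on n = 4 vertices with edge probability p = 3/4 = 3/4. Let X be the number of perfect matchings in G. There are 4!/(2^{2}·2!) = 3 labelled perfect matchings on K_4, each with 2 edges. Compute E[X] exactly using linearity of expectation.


K_4 has 4!/(2^{2}·2!) = 3 labelled perfect matchings.
For each such perfect matching H, let X_H = 1 if all 2 edges of H are present in G. Then P[X_H = 1] = p^{2} = (3/4)^{2} = 9/16.
By linearity of expectation: E[X] = Σ_H E[X_H] = 3 · p^{2} = 3 · 9/16 = 27/16.
Numerically: E[X] ≈ 1.69.

E[X] = 3 · (3/4)^{2} = 27/16 ≈ 1.69.


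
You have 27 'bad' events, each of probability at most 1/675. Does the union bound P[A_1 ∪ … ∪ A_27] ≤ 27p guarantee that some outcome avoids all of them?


Union bound: P[∪_{i=1}^{27} A_i] ≤ Σ_i P[A_i] ≤ 27·p = 27·(1/675) = 1/25.
Numerically: 1/25 ≈ 0.04000.
Is 1/25 < 1? YES.
Since P[∪ A_i] ≤ 1/25 < 1, the complement has P[∩ A_i^c] ≥ 1 − 1/25 = 24/25 > 0, so some outcome avoids every A_i.

27·p = 1/25 ≈ 0.04000; existence CERTIFIED by the union bound.


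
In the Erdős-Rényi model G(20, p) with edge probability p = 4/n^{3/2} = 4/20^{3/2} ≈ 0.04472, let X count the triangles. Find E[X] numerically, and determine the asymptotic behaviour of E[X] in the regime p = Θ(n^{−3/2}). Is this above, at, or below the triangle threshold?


Number of potential triangles: C(20, 3) = 1140.
Each occurs with probability p³ ≈ (0.04472)³ ≈ 8.944272e-05.
By linearity: E[X] = C(20, 3)·p³ ≈ 1140 · 8.944272e-05 ≈ 0.1020.
Since α = 3/2 > 1, p = c/n^{3/2} = o(1/n) is below the triangle threshold p ~ 1/n. Asymptotically E[X] ~ (c³/6)·n^{3(1−α)} = (4³/6)·n^{-1.5} → 0, so by Markov's inequality G has no triangles w.h.p.

E[X] ≈ 0.1020; in regime p = Θ(1/n^{3/2}) E[X] tends to 0 (below the triangle threshold p ~ 1/n).


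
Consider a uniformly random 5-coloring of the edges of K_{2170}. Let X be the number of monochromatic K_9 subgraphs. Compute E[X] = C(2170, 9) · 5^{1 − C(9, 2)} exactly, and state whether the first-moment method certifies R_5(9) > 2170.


E[X] = C(2170, 9) · 5^{1 − 36} = 2891746779868845075610510 · 5^{−35} = 2891746779868845075610510/2910383045673370361328125.
As a reduced fraction: E[X] = 578349355973769015122102/582076609134674072265625 ≈ 0.993597.
Is E[X] < 1? YES.
Since E[X] < 1, there exists a 5-coloring of K_{2170} with no monochromatic K_9; hence R_5(9) > 2170.

E[X] = 578349355973769015122102/582076609134674072265625 ≈ 0.993597; E[X] < 1, so R_5(9) > 2170.


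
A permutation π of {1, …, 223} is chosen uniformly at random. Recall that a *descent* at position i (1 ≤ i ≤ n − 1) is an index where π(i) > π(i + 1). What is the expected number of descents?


Write X = Σ X_I over i = 1, …, 222, with X_I the indicator of one descent.
There are 222 indicators.
For each fixed i, the pair (π(i), π(i+1)) is a uniformly random ordered pair of distinct values from {1, …, 223}; by symmetry P[π(i) > π(i+1)] = 1/2.
By linearity: E[X] = 222 · (1/2) = (223 − 1) · (1/2) = 111 ≈ 111.00000.

E[X] = 111 = 111.00000.


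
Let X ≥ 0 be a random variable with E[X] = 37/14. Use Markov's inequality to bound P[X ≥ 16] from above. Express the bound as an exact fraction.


μ = E[X] = 37/14, a = 16.
Markov: P[X ≥ 16] ≤ μ/a = (37/14)/16 = 37/224.
Numerically: ≈ 0.16518.
(Since a = 16 > μ = 2.64286, the bound 37/224 is < 1 and informative.)

P[X ≥ 16] ≤ 37/224 ≈ 0.16518.


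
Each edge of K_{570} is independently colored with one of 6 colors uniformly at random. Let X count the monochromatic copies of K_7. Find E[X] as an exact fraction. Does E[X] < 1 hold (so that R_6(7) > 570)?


E[X] = C(570, 7) · 6^{1 − 21} = 3737936877831720 · 6^{−20} = 3737936877831720/3656158440062976.
As a reduced fraction: E[X] = 5768421107765/5642219814912 ≈ 1.022367.
Is E[X] < 1? NO.
Since E[X] ≥ 1, the first-moment bound is inconclusive at n = 570; it does NOT by itself certify R_6(7) > 570.

E[X] = 5768421107765/5642219814912 ≈ 1.022367; E[X] ≥ 1; first-moment method inconclusive here.


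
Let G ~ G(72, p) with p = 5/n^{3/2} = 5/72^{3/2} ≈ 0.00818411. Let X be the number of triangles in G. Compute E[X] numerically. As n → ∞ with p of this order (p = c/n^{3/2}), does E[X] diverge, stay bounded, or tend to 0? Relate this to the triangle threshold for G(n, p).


Number of potential triangles: C(72, 3) = 59640.
Each occurs with probability p³ ≈ (0.00818411)³ ≈ 5.48168126e-07.
By linearity: E[X] = C(72, 3)·p³ ≈ 59640 · 5.48168126e-07 ≈ 0.032693.
Since α = 3/2 > 1, p = c/n^{3/2} = o(1/n) is below the triangle threshold p ~ 1/n. Asymptotically E[X] ~ (c³/6)·n^{3(1−α)} = (5³/6)·n^{-1.5} → 0, so by Markov's inequality G has no triangles w.h.p.

E[X] ≈ 0.032693; in regime p = Θ(1/n^{3/2}) E[X] tends to 0 (below the triangle threshold p ~ 1/n).


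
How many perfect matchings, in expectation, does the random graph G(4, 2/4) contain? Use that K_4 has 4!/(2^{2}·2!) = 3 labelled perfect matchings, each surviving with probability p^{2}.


K_4 has 4!/(2^{2}·2!) = 3 labelled perfect matchings.
For each such perfect matching H, let X_H = 1 if all 2 edges of H are present in G. Then P[X_H = 1] = p^{2} = (1/2)^{2} = 1/4.
By linearity: E[X] = Σ_H E[X_H] = 3 · p^{2} = 3 · 1/4 = 3/4.
Numerically: E[X] ≈ 0.75.

E[X] = 3 · (1/2)^{2} = 3/4 ≈ 0.75.


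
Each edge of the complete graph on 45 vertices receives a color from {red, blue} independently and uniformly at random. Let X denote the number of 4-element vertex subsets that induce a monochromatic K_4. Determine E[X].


Let X = Σ_S X_S over the C(45, 4) = 148995 subsets S of size 4, where X_S = 1 if the K_4 on S is monochromatic.
For a fixed S, the K_4 on S has C(4, 2) = 6 edges. P[all 6 edges red] = (1/2)^6, and likewise for blue, so P[monochromatic] = 2·(1/2)^6 = 2^{1 − 6} = 1/32.
By linearity of expectation: E[X] = C(45, 4) · 2^{1 − 6} = 148995 · 1/32 = 148995/32.
Numerically: E[X] ≈ 4656.09375.

E[X] = C(45,4)·2^(1−C(4,2)) = 148995/32 ≈ 4656.09375.


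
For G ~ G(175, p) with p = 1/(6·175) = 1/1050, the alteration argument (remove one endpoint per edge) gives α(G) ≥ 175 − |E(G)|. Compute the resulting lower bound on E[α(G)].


E[|E(G)|] = C(175, 2)·p = 15225 · (1/1050) = 29/2.
E[α(G)] ≥ n − E[|E(G)|] = 175 − 29/2 = 321/2.
Numerically: ≈ 160.500.
(This is only a lower bound; the true E[α(G)] may be larger.)

E[α(G)] ≥ 321/2 ≈ 160.500.


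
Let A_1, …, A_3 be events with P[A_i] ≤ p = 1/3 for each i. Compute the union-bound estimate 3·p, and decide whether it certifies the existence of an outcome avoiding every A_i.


Union bound: P[∪_{i=1}^{3} A_i] ≤ Σ_i P[A_i] ≤ 3·p = 3·(1/3) = 1.
Numerically: 1 ≈ 1.000000.
Is 1 < 1? NO.
Since the bound 1 is ≥ 1, the union bound is uninformative here; it does NOT by itself certify existence.

3·p = 1 ≈ 1.000000; existence NOT certified by the union bound.


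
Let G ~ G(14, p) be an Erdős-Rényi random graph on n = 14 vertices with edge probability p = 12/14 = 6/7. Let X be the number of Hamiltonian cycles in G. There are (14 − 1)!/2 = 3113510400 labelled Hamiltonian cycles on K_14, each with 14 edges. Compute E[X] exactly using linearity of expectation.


K_14 has (14 − 1)!/2 = 3113510400 labelled Hamiltonian cycles.
For each such Hamiltonian cycle H, let X_H = 1 if all 14 edges of H are present in G. Then P[X_H = 1] = p^{14} = (6/7)^{14} = 78364164096/678223072849.
Summing the indicators: E[X] = Σ_H E[X_H] = 3113510400 · p^{14} = 3113510400 · 78364164096/678223072849 = 34855377128600371200/96889010407.
Numerically: E[X] ≈ 3.597e+08.

E[X] = 3113510400 · (6/7)^{14} = 34855377128600371200/96889010407 ≈ 3.597e+08.


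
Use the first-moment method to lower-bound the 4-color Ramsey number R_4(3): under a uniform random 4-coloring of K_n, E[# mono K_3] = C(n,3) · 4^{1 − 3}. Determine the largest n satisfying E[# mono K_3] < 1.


We need C(n, 3) · 4^{1 − 3} < 1, i.e. C(n, 3) < 4^{3 − 1} = 16.
Check values of n near the boundary:
  n = 3: C(3, 3) = 1; 1 < 16? YES
  n = 4: C(4, 3) = 4; 4 < 16? YES
  n = 5: C(5, 3) = 10; 10 < 16? YES
  n = 6: C(6, 3) = 20; 20 < 16? NO
  n = 7: C(7, 3) = 35; 35 < 16? NO
The largest n with C(n, 3) < 16 is n = 5 (where E[X] = 5/8 ≈ 0.6250). Hence R_4(3) > 5, i.e. R_4(3) ≥ 6.

Largest n = 5; hence R_4(3) > 5.


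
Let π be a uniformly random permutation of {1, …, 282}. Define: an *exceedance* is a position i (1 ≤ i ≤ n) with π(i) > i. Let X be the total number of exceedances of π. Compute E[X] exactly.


Write X = Σ_{i=1}^{282} X_i, where X_i = 1_{π(i) > i}.
For each fixed i, π(i) is uniform over {1, …, 282} (marginal of a uniform permutation), so P[π(i) > i] = (n − i)/n. Summing: Σ_{i=1}^{282} (n − i)/n = (0 + 1 + … + 281)/282 = 282(282 − 1)/(2·282) = (282 − 1)/2.
Hence E[X] = Σ_{i=1}^{282} (282 − i)/282 = 281/2 ≈ 140.500000.

E[X] = 281/2 = 140.500000.


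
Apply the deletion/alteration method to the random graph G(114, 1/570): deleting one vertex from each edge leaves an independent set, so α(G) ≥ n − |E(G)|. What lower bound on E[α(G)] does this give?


E[|E(G)|] = C(114, 2)·p = 6441 · (1/570) = 113/10.
E[α(G)] ≥ n − E[|E(G)|] = 114 − 113/10 = 1027/10.
Numerically: ≈ 102.700000.
(This is only a lower bound; the true E[α(G)] may be larger.)

E[α(G)] ≥ 1027/10 ≈ 102.700000.


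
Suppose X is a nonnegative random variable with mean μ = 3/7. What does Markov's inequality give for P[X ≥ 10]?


μ = E[X] = 3/7, a = 10.
Markov: P[X ≥ 10] ≤ μ/a = (3/7)/10 = 3/70.
Numerically: ≈ 0.04286.
(Since a = 10 > μ = 0.42857, the bound 3/70 is < 1 and informative.)

P[X ≥ 10] ≤ 3/70 ≈ 0.04286.


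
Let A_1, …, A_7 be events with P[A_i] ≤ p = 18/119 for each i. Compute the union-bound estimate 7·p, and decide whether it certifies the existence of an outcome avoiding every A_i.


Union bound: P[∪_{i=1}^{7} A_i] ≤ Σ_i P[A_i] ≤ 7·p = 7·(18/119) = 18/17.
Numerically: 18/17 ≈ 1.058824.
Is 18/17 < 1? NO.
Since the bound 18/17 is ≥ 1, the union bound is uninformative here; it does NOT by itself certify existence.

7·p = 18/17 ≈ 1.058824; existence NOT certified by the union bound.


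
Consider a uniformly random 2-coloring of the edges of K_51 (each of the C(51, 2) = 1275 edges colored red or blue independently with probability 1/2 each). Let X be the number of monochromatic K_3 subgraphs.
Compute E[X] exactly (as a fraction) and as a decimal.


Let X = Σ_S X_S over the C(51, 3) = 20825 subsets S of size 3, where X_S = 1 if the K_3 on S is monochromatic.
For a fixed S, the K_3 on S has C(3, 2) = 3 edges. P[all 3 edges red] = (1/2)^3, and likewise for blue, so P[monochromatic] = 2·(1/2)^3 = 2^{1 − 3} = 1/4.
By linearity of expectation: E[X] = C(51, 3) · 2^{1 − 3} = 20825 · 1/4 = 20825/4.
Numerically: E[X] ≈ 5206.250000.

E[X] = C(51,3)·2^(1−C(3,2)) = 20825/4 ≈ 5206.250000.


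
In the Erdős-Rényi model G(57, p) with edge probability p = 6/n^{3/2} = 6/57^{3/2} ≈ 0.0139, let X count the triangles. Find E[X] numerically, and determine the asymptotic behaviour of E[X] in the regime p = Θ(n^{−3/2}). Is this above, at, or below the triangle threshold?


Number of potential triangles: C(57, 3) = 29260.
Each occurs with probability p³ ≈ (0.0139)³ ≈ 2.71030e-06.
By linearity: E[X] = C(57, 3)·p³ ≈ 29260 · 2.71030e-06 ≈ 0.079.
Since α = 3/2 > 1, p = c/n^{3/2} = o(1/n) is below the triangle threshold p ~ 1/n. Asymptotically E[X] ~ (c³/6)·n^{3(1−α)} = (6³/6)·n^{-1.5} → 0, so by Markov's inequality G has no triangles w.h.p.

E[X] ≈ 0.079; in regime p = Θ(1/n^{3/2}) E[X] tends to 0 (below the triangle threshold p ~ 1/n).


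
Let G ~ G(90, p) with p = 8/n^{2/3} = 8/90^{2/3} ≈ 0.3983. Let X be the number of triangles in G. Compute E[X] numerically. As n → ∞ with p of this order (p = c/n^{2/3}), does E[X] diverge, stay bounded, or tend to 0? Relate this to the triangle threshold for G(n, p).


Number of potential triangles: C(90, 3) = 117480.
Each occurs with probability p³ ≈ (0.3983)³ ≈ 6.320988e-02.
By linearity: E[X] = C(90, 3)·p³ ≈ 117480 · 6.320988e-02 ≈ 7425.8963.
Since α = 2/3 < 1, p = c/n^{2/3} ≫ 1/n is above the triangle threshold p ~ 1/n. Asymptotically E[X] ~ (c³/6)·n^{3(1−α)} = (8³/6)·n^{1} → ∞; triangles are abundant w.h.p.

E[X] ≈ 7425.8963; in regime p = Θ(1/n^{2/3}) E[X] diverges (above the triangle threshold p ~ 1/n).


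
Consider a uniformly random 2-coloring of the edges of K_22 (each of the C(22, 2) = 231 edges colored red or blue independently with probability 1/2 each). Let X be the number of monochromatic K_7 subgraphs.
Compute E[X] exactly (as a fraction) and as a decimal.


Let X = Σ_S X_S over the C(22, 7) = 170544 subsets S of size 7, where X_S = 1 if the K_7 on S is monochromatic.
For a fixed S, the K_7 on S has C(7, 2) = 21 edges. P[all 21 edges red] = (1/2)^21, and likewise for blue, so P[monochromatic] = 2·(1/2)^21 = 2^{1 − 21} = 1/1048576.
By linearity: E[X] = C(22, 7) · 2^{1 − 21} = 170544 · 1/1048576 = 10659/65536.
Numerically: E[X] ≈ 0.162643.

E[X] = C(22,7)·2^(1−C(7,2)) = 10659/65536 ≈ 0.162643.


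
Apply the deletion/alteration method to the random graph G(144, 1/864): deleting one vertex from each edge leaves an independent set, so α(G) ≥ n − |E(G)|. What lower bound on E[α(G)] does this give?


E[|E(G)|] = C(144, 2)·p = 10296 · (1/864) = 143/12.
E[α(G)] ≥ n − E[|E(G)|] = 144 − 143/12 = 1585/12.
Numerically: ≈ 132.08333.
(This is only a lower bound; the true E[α(G)] may be larger.)

E[α(G)] ≥ 1585/12 ≈ 132.08333.


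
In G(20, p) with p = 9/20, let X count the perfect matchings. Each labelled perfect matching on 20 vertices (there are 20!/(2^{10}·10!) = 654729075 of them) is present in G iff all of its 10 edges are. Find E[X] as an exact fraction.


K_20 has 20!/(2^{10}·10!) = 654729075 labelled perfect matchings.
For each such perfect matching H, let X_H = 1 if all 10 edges of H are present in G. Then P[X_H = 1] = p^{10} = (9/20)^{10} = 3486784401/10240000000000.
By linearity: E[X] = Σ_H E[X_H] = 654729075 · p^{10} = 654729075 · 3486784401/10240000000000 = 91315965023646363/409600000000.
Numerically: E[X] ≈ 2.2294e+05.

E[X] = 654729075 · (9/20)^{10} = 91315965023646363/409600000000 ≈ 2.2294e+05.


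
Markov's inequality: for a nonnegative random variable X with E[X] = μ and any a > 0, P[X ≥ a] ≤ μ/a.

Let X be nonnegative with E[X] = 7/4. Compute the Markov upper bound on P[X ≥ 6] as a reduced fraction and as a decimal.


μ = E[X] = 7/4, a = 6.
Markov: P[X ≥ 6] ≤ μ/a = (7/4)/6 = 7/24.
Numerically: ≈ 0.29167.
(Since a = 6 > μ = 1.75000, the bound 7/24 is < 1 and informative.)

P[X ≥ 6] ≤ 7/24 ≈ 0.29167.


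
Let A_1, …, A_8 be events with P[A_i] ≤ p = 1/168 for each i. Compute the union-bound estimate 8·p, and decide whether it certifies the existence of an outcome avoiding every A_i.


Union bound: P[∪_{i=1}^{8} A_i] ≤ Σ_i P[A_i] ≤ 8·p = 8·(1/168) = 1/21.
Numerically: 1/21 ≈ 0.0476.
Is 1/21 < 1? YES.
Since P[∪ A_i] ≤ 1/21 < 1, the complement has P[∩ A_i^c] ≥ 1 − 1/21 = 20/21 > 0, so some outcome avoids every A_i.

8·p = 1/21 ≈ 0.0476; existence CERTIFIED by the union bound.


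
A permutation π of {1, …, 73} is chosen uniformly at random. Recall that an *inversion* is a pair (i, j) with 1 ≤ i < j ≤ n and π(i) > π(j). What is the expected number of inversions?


Write X = Σ X_I over the C(73, 2) = 2628 pairs i < j, with X_I the indicator of one inversion.
There are 2628 indicators.
For each fixed pair i < j, the values π(i) and π(j) are two distinct elements of {1, …, 73} in uniformly random order; by symmetry P[π(i) > π(j)] = 1/2.
By linearity: E[X] = 2628 · (1/2) = C(73, 2) · (1/2) = 2628/2 = 1314 ≈ 1314.0000.

E[X] = 1314 = 1314.0000.


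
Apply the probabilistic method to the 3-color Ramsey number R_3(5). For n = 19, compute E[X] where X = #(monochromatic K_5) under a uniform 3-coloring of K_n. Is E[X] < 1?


E[X] = C(19, 5) · 3^{1 − 10} = 11628 · 3^{−9} = 11628/19683.
As a reduced fraction: E[X] = 1292/2187 ≈ 0.591.
Is E[X] < 1? YES.
Since E[X] < 1, there exists a 3-coloring of K_{19} with no monochromatic K_5; hence R_3(5) > 19.

E[X] = 1292/2187 ≈ 0.591; E[X] < 1, so R_3(5) > 19.


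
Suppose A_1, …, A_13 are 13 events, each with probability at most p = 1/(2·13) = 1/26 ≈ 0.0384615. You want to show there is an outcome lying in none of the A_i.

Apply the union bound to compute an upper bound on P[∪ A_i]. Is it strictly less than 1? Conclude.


Union bound: P[∪_{i=1}^{13} A_i] ≤ Σ_i P[A_i] ≤ 13·p = 13·(1/26) = 1/2.
Numerically: 1/2 ≈ 0.5000000.
Is 1/2 < 1? YES.
Since P[∪ A_i] ≤ 1/2 < 1, the complement has P[∩ A_i^c] ≥ 1 − 1/2 = 1/2 > 0, so some outcome avoids every A_i.

13·p = 1/2 ≈ 0.5000000; existence CERTIFIED by the union bound.


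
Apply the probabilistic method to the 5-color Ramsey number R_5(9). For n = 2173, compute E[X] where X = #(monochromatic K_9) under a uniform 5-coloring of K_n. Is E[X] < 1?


E[X] = C(2173, 9) · 5^{1 − 36} = 2927993888115921319674265 · 5^{−35} = 2927993888115921319674265/2910383045673370361328125.
As a reduced fraction: E[X] = 585598777623184263934853/582076609134674072265625 ≈ 1.0061.
Is E[X] < 1? NO.
Since E[X] ≥ 1, the first-moment bound is inconclusive at n = 2173; it does NOT by itself certify R_5(9) > 2173.

E[X] = 585598777623184263934853/582076609134674072265625 ≈ 1.0061; E[X] ≥ 1; first-moment method inconclusive here.


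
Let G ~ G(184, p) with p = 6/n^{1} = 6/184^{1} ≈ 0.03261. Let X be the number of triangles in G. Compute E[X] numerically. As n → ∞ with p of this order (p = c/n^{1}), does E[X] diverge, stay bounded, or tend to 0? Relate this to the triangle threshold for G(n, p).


Number of potential triangles: C(184, 3) = 1021384.
Each occurs with probability p³ ≈ (0.03261)³ ≈ 3.467371e-05.
By linearity: E[X] = C(184, 3)·p³ ≈ 1021384 · 3.467371e-05 ≈ 35.4152.
Here α = 1, so p = 6/n is exactly at the triangle threshold p ~ 1/n. Asymptotically E[X] → c³/6 = 6³/6 = 36 ≈ 36.0000, a bounded constant. In this regime the triangle count is asymptotically Poisson(c³/6).

E[X] ≈ 35.4152; in regime p = Θ(1/n^{1}) E[X] stays bounded (at the triangle threshold p ~ 1/n).


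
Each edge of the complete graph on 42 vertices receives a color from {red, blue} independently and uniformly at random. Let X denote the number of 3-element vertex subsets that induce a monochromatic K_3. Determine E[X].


Let X = Σ_S X_S over the C(42, 3) = 11480 subsets S of size 3, where X_S = 1 if the K_3 on S is monochromatic.
For a fixed S, the K_3 on S has C(3, 2) = 3 edges. P[all 3 edges red] = (1/2)^3, and likewise for blue, so P[monochromatic] = 2·(1/2)^3 = 2^{1 − 3} = 1/4.
By linearity of expectation: E[X] = C(42, 3) · 2^{1 − 3} = 11480 · 1/4 = 2870.
Numerically: E[X] ≈ 2870.0000.

E[X] = C(42,3)·2^(1−C(3,2)) = 2870 ≈ 2870.0000.


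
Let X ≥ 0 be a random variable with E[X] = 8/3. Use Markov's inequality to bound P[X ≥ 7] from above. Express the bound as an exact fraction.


μ = E[X] = 8/3, a = 7.
Markov: P[X ≥ 7] ≤ μ/a = (8/3)/7 = 8/21.
Numerically: ≈ 0.38095.
(Since a = 7 > μ = 2.66667, the bound 8/21 is < 1 and informative.)

P[X ≥ 7] ≤ 8/21 ≈ 0.38095.


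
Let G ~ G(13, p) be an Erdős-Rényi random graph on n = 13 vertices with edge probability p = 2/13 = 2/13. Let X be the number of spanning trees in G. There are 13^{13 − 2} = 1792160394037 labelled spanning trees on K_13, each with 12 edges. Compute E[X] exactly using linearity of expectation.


K_13 has 13^{13 − 2} = 1792160394037 labelled spanning trees.
For each such spanning tree H, let X_H = 1 if all 12 edges of H are present in G. Then P[X_H = 1] = p^{12} = (2/13)^{12} = 4096/23298085122481.
By linearity of expectation: E[X] = Σ_H E[X_H] = 1792160394037 · p^{12} = 1792160394037 · 4096/23298085122481 = 4096/13.
Numerically: E[X] ≈ 315.

E[X] = 1792160394037 · (2/13)^{12} = 4096/13 ≈ 315.


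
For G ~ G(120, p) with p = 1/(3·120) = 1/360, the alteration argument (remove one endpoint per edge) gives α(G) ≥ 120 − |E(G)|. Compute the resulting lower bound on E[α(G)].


E[|E(G)|] = C(120, 2)·p = 7140 · (1/360) = 119/6.
E[α(G)] ≥ n − E[|E(G)|] = 120 − 119/6 = 601/6.
Numerically: ≈ 100.1667.
(This is only a lower bound; the true E[α(G)] may be larger.)

E[α(G)] ≥ 601/6 ≈ 100.1667.


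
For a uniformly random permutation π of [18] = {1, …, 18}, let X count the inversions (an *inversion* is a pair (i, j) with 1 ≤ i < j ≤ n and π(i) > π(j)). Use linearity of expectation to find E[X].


Write X = Σ X_I over the C(18, 2) = 153 pairs i < j, with X_I the indicator of one inversion.
There are 153 indicators.
For each fixed pair i < j, the values π(i) and π(j) are two distinct elements of {1, …, 18} in uniformly random order; by symmetry P[π(i) > π(j)] = 1/2.
By linearity: E[X] = 153 · (1/2) = C(18, 2) · (1/2) = 153/2 = 153/2 ≈ 76.500000.

E[X] = 153/2 = 76.500000.


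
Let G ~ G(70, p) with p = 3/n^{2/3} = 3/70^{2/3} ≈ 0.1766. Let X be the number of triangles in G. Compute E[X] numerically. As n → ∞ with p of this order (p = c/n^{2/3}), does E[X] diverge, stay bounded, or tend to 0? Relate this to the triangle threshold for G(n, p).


Number of potential triangles: C(70, 3) = 54740.
Each occurs with probability p³ ≈ (0.1766)³ ≈ 5.510204e-03.
By linearity: E[X] = C(70, 3)·p³ ≈ 54740 · 5.510204e-03 ≈ 301.6286.
Since α = 2/3 < 1, p = c/n^{2/3} ≫ 1/n is above the triangle threshold p ~ 1/n. Asymptotically E[X] ~ (c³/6)·n^{3(1−α)} = (3³/6)·n^{1} → ∞; triangles are abundant w.h.p.

E[X] ≈ 301.6286; in regime p = Θ(1/n^{2/3}) E[X] diverges (above the triangle threshold p ~ 1/n).


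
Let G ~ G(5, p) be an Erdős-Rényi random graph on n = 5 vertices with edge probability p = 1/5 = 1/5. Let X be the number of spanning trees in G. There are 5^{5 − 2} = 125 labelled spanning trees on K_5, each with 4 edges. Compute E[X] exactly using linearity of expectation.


K_5 has 5^{5 − 2} = 125 labelled spanning trees.
For each such spanning tree H, let X_H = 1 if all 4 edges of H are present in G. Then P[X_H = 1] = p^{4} = (1/5)^{4} = 1/625.
By linearity of expectation: E[X] = Σ_H E[X_H] = 125 · p^{4} = 125 · 1/625 = 1/5.
Numerically: E[X] ≈ 0.2.

E[X] = 125 · (1/5)^{4} = 1/5 ≈ 0.2.


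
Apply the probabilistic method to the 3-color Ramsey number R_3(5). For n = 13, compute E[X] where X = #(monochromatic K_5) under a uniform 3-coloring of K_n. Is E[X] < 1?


E[X] = C(13, 5) · 3^{1 − 10} = 1287 · 3^{−9} = 1287/19683.
As a reduced fraction: E[X] = 143/2187 ≈ 0.065386.
Is E[X] < 1? YES.
Since E[X] < 1, there exists a 3-coloring of K_{13} with no monochromatic K_5; hence R_3(5) > 13.

E[X] = 143/2187 ≈ 0.065386; E[X] < 1, so R_3(5) > 13.


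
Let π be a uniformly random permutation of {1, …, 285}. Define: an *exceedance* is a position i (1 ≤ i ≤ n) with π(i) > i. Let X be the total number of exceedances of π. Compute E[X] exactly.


Write X = Σ_{i=1}^{285} X_i, where X_i = 1_{π(i) > i}.
For each fixed i, π(i) is uniform over {1, …, 285} (marginal of a uniform permutation), so P[π(i) > i] = (n − i)/n. Summing: Σ_{i=1}^{285} (n − i)/n = (0 + 1 + … + 284)/285 = 285(285 − 1)/(2·285) = (285 − 1)/2.
Hence E[X] = Σ_{i=1}^{285} (285 − i)/285 = 142 ≈ 142.00000.

E[X] = 142 = 142.00000.


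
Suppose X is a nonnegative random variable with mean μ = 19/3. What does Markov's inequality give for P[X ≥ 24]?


μ = E[X] = 19/3, a = 24.
Markov: P[X ≥ 24] ≤ μ/a = (19/3)/24 = 19/72.
Numerically: ≈ 0.263889.
(Since a = 24 > μ = 6.333333, the bound 19/72 is < 1 and informative.)

P[X ≥ 24] ≤ 19/72 ≈ 0.263889.


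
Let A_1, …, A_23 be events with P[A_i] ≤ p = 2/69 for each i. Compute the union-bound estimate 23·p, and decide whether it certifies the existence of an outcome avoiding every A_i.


Union bound: P[∪_{i=1}^{23} A_i] ≤ Σ_i P[A_i] ≤ 23·p = 23·(2/69) = 2/3.
Numerically: 2/3 ≈ 0.6667.
Is 2/3 < 1? YES.
Since P[∪ A_i] ≤ 2/3 < 1, the complement has P[∩ A_i^c] ≥ 1 − 2/3 = 1/3 > 0, so some outcome avoids every A_i.

23·p = 2/3 ≈ 0.6667; existence CERTIFIED by the union bound.


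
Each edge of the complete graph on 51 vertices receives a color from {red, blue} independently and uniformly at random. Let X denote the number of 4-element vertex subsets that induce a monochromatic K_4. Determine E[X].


Let X = Σ_S X_S over the C(51, 4) = 249900 subsets S of size 4, where X_S = 1 if the K_4 on S is monochromatic.
For a fixed S, the K_4 on S has C(4, 2) = 6 edges. P[all 6 edges red] = (1/2)^6, and likewise for blue, so P[monochromatic] = 2·(1/2)^6 = 2^{1 − 6} = 1/32.
Summing: E[X] = C(51, 4) · 2^{1 − 6} = 249900 · 1/32 = 62475/8.
Numerically: E[X] ≈ 7809.3750.

E[X] = C(51,4)·2^(1−C(4,2)) = 62475/8 ≈ 7809.3750.


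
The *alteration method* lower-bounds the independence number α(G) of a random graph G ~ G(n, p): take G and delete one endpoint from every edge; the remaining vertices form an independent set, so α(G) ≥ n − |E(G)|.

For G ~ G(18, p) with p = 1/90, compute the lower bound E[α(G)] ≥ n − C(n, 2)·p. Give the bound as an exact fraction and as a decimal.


E[|E(G)|] = C(18, 2)·p = 153 · (1/90) = 17/10.
E[α(G)] ≥ n − E[|E(G)|] = 18 − 17/10 = 163/10.
Numerically: ≈ 16.300000.
(This is only a lower bound; the true E[α(G)] may be larger.)

E[α(G)] ≥ 163/10 ≈ 16.300000.


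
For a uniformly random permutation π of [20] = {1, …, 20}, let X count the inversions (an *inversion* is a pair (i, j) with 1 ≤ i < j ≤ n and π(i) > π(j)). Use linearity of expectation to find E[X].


Write X = Σ X_I over the C(20, 2) = 190 pairs i < j, with X_I the indicator of one inversion.
There are 190 indicators.
For each fixed pair i < j, the values π(i) and π(j) are two distinct elements of {1, …, 20} in uniformly random order; by symmetry P[π(i) > π(j)] = 1/2.
By linearity: E[X] = 190 · (1/2) = C(20, 2) · (1/2) = 190/2 = 95 ≈ 95.00000.

E[X] = 95 = 95.00000.


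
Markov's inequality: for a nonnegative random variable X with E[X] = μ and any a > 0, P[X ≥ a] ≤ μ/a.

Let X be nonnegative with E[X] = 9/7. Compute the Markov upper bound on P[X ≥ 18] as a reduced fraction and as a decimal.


μ = E[X] = 9/7, a = 18.
Markov: P[X ≥ 18] ≤ μ/a = (9/7)/18 = 1/14.
Numerically: ≈ 0.07143.
(Since a = 18 > μ = 1.28571, the bound 1/14 is < 1 and informative.)

P[X ≥ 18] ≤ 1/14 ≈ 0.07143.


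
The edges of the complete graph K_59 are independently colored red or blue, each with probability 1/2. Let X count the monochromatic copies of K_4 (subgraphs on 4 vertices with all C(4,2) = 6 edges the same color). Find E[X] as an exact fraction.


Let X = Σ_S X_S over the C(59, 4) = 455126 subsets S of size 4, where X_S = 1 if the K_4 on S is monochromatic.
For a fixed S, the K_4 on S has C(4, 2) = 6 edges. P[all 6 edges red] = (1/2)^6, and likewise for blue, so P[monochromatic] = 2·(1/2)^6 = 2^{1 − 6} = 1/32.
By linearity: E[X] = C(59, 4) · 2^{1 − 6} = 455126 · 1/32 = 227563/16.
Numerically: E[X] ≈ 14222.687500.

E[X] = C(59,4)·2^(1−C(4,2)) = 227563/16 ≈ 14222.687500.


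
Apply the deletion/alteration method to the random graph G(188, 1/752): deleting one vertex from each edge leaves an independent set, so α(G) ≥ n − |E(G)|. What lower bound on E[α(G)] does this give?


E[|E(G)|] = C(188, 2)·p = 17578 · (1/752) = 187/8.
E[α(G)] ≥ n − E[|E(G)|] = 188 − 187/8 = 1317/8.
Numerically: ≈ 164.625000.
(This is only a lower bound; the true E[α(G)] may be larger.)

E[α(G)] ≥ 1317/8 ≈ 164.625000.


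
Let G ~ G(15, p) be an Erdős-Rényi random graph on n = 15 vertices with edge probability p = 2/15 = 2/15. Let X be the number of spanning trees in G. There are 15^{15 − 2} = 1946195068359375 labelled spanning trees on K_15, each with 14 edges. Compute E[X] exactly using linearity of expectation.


K_15 has 15^{15 − 2} = 1946195068359375 labelled spanning trees.
For each such spanning tree H, let X_H = 1 if all 14 edges of H are present in G. Then P[X_H = 1] = p^{14} = (2/15)^{14} = 16384/29192926025390625.
By linearity of expectation: E[X] = Σ_H E[X_H] = 1946195068359375 · p^{14} = 1946195068359375 · 16384/29192926025390625 = 16384/15.
Numerically: E[X] ≈ 1092.3.

E[X] = 1946195068359375 · (2/15)^{14} = 16384/15 ≈ 1092.3.


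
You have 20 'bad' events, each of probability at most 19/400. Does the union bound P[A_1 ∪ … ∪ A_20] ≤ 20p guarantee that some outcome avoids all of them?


Union bound: P[∪_{i=1}^{20} A_i] ≤ Σ_i P[A_i] ≤ 20·p = 20·(19/400) = 19/20.
Numerically: 19/20 ≈ 0.950.
Is 19/20 < 1? YES.
Since P[∪ A_i] ≤ 19/20 < 1, the complement has P[∩ A_i^c] ≥ 1 − 19/20 = 1/20 > 0, so some outcome avoids every A_i.

20·p = 19/20 ≈ 0.950; existence CERTIFIED by the union bound.


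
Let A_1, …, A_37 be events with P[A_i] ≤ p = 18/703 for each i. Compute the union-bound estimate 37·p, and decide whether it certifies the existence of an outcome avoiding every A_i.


Union bound: P[∪_{i=1}^{37} A_i] ≤ Σ_i P[A_i] ≤ 37·p = 37·(18/703) = 18/19.
Numerically: 18/19 ≈ 0.947368.
Is 18/19 < 1? YES.
Since P[∪ A_i] ≤ 18/19 < 1, the complement has P[∩ A_i^c] ≥ 1 − 18/19 = 1/19 > 0, so some outcome avoids every A_i.

37·p = 18/19 ≈ 0.947368; existence CERTIFIED by the union bound.


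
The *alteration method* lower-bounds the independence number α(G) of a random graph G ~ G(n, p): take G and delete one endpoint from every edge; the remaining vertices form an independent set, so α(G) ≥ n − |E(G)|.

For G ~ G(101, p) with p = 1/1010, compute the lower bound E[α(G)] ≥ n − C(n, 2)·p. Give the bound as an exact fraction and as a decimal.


E[|E(G)|] = C(101, 2)·p = 5050 · (1/1010) = 5.
E[α(G)] ≥ n − E[|E(G)|] = 101 − 5 = 96.
Numerically: ≈ 96.000000.
(This is only a lower bound; the true E[α(G)] may be larger.)

E[α(G)] ≥ 96 ≈ 96.000000.


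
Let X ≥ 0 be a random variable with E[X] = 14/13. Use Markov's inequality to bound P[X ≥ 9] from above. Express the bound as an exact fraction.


μ = E[X] = 14/13, a = 9.
Markov: P[X ≥ 9] ≤ μ/a = (14/13)/9 = 14/117.
Numerically: ≈ 0.1197.
(Since a = 9 > μ = 1.0769, the bound 14/117 is < 1 and informative.)

P[X ≥ 9] ≤ 14/117 ≈ 0.1197.


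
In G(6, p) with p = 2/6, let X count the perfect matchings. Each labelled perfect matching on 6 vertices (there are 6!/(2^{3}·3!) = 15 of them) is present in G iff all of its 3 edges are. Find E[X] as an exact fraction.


K_6 has 6!/(2^{3}·3!) = 15 labelled perfect matchings.
For each such perfect matching H, let X_H = 1 if all 3 edges of H are present in G. Then P[X_H = 1] = p^{3} = (1/3)^{3} = 1/27.
By linearity: E[X] = Σ_H E[X_H] = 15 · p^{3} = 15 · 1/27 = 5/9.
Numerically: E[X] ≈ 0.555556.

E[X] = 15 · (1/3)^{3} = 5/9 ≈ 0.555556.


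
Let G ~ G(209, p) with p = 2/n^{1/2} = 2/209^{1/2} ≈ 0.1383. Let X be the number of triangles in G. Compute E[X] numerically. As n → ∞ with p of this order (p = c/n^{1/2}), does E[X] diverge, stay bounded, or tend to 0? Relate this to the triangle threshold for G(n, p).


Number of potential triangles: C(209, 3) = 1499784.
Each occurs with probability p³ ≈ (0.1383)³ ≈ 2.647711e-03.
By linearity: E[X] = C(209, 3)·p³ ≈ 1499784 · 2.647711e-03 ≈ 3970.9944.
Since α = 1/2 < 1, p = c/n^{1/2} ≫ 1/n is above the triangle threshold p ~ 1/n. Asymptotically E[X] ~ (c³/6)·n^{3(1−α)} = (2³/6)·n^{1.5} → ∞; triangles are abundant w.h.p.

E[X] ≈ 3970.9944; in regime p = Θ(1/n^{1/2}) E[X] diverges (above the triangle threshold p ~ 1/n).


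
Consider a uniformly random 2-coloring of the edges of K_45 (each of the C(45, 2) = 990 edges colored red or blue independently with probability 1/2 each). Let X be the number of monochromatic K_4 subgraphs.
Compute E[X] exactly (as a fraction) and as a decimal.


Let X = Σ_S X_S over the C(45, 4) = 148995 subsets S of size 4, where X_S = 1 if the K_4 on S is monochromatic.
For a fixed S, the K_4 on S has C(4, 2) = 6 edges. P[all 6 edges red] = (1/2)^6, and likewise for blue, so P[monochromatic] = 2·(1/2)^6 = 2^{1 − 6} = 1/32.
Summing: E[X] = C(45, 4) · 2^{1 − 6} = 148995 · 1/32 = 148995/32.
Numerically: E[X] ≈ 4656.0938.

E[X] = C(45,4)·2^(1−C(4,2)) = 148995/32 ≈ 4656.0938.


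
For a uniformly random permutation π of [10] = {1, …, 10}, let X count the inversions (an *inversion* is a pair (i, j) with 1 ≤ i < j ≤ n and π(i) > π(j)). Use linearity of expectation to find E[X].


Write X = Σ X_I over the C(10, 2) = 45 pairs i < j, with X_I the indicator of one inversion.
There are 45 indicators.
For each fixed pair i < j, the values π(i) and π(j) are two distinct elements of {1, …, 10} in uniformly random order; by symmetry P[π(i) > π(j)] = 1/2.
By linearity: E[X] = 45 · (1/2) = C(10, 2) · (1/2) = 45/2 = 45/2 ≈ 22.50000.

E[X] = 45/2 = 22.50000.


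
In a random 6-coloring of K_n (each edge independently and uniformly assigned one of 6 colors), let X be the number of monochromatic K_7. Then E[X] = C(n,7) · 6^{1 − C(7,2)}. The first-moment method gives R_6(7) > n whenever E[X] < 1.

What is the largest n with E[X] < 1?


We need C(n, 7) · 6^{1 − 21} < 1, i.e. C(n, 7) < 6^{21 − 1} = 3656158440062976.
Check values of n near the boundary:
  n = 564: C(564, 7) = 3469685994423792; 3469685994423792 < 3656158440062976? YES
  n = 565: C(565, 7) = 3513212521235560; 3513212521235560 < 3656158440062976? YES
  n = 566: C(566, 7) = 3557206237959440; 3557206237959440 < 3656158440062976? YES
  n = 567: C(567, 7) = 3601671315933933; 3601671315933933 < 3656158440062976? YES
  n = 568: C(568, 7) = 3646611956239704; 3646611956239704 < 3656158440062976? YES
  n = 569: C(569, 7) = 3692032389858348; 3692032389858348 < 3656158440062976? NO
  n = 570: C(570, 7) = 3737936877831720; 3737936877831720 < 3656158440062976? NO
The largest n with C(n, 7) < 3656158440062976 is n = 568 (where E[X] = 16882462760369/16926659444736 ≈ 0.997). Hence R_6(7) > 568, i.e. R_6(7) ≥ 569.

Largest n = 568; hence R_6(7) > 568.


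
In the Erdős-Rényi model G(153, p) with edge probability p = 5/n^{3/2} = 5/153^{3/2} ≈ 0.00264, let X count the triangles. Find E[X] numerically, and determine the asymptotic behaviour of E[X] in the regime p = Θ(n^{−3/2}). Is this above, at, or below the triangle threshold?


Number of potential triangles: C(153, 3) = 585276.
Each occurs with probability p³ ≈ (0.00264)³ ≈ 1.84416e-08.
By linearity: E[X] = C(153, 3)·p³ ≈ 585276 · 1.84416e-08 ≈ 0.011.
Since α = 3/2 > 1, p = c/n^{3/2} = o(1/n) is below the triangle threshold p ~ 1/n. Asymptotically E[X] ~ (c³/6)·n^{3(1−α)} = (5³/6)·n^{-1.5} → 0, so by Markov's inequality G has no triangles w.h.p.

E[X] ≈ 0.011; in regime p = Θ(1/n^{3/2}) E[X] tends to 0 (below the triangle threshold p ~ 1/n).


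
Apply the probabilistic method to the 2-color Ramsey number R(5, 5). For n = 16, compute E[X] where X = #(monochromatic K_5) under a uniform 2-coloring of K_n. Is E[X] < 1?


E[X] = C(16, 5) · 2^{1 − 10} = 4368 · 2^{−9} = 4368/512.
As a reduced fraction: E[X] = 273/32 ≈ 8.53125.
Is E[X] < 1? NO.
Since E[X] ≥ 1, the first-moment bound is inconclusive at n = 16; it does NOT by itself certify R(5, 5) > 16.

E[X] = 273/32 ≈ 8.53125; E[X] ≥ 1; first-moment method inconclusive here.


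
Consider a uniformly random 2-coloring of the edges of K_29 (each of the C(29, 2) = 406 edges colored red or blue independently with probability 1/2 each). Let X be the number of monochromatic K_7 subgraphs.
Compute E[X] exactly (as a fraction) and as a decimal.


Let X = Σ_S X_S over the C(29, 7) = 1560780 subsets S of size 7, where X_S = 1 if the K_7 on S is monochromatic.
For a fixed S, the K_7 on S has C(7, 2) = 21 edges. P[all 21 edges red] = (1/2)^21, and likewise for blue, so P[monochromatic] = 2·(1/2)^21 = 2^{1 − 21} = 1/1048576.
By linearity: E[X] = C(29, 7) · 2^{1 − 21} = 1560780 · 1/1048576 = 390195/262144.
Numerically: E[X] ≈ 1.4885.

E[X] = C(29,7)·2^(1−C(7,2)) = 390195/262144 ≈ 1.4885.


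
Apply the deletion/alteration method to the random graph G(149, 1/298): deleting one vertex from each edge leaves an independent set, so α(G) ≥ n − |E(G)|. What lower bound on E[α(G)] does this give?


E[|E(G)|] = C(149, 2)·p = 11026 · (1/298) = 37.
E[α(G)] ≥ n − E[|E(G)|] = 149 − 37 = 112.
Numerically: ≈ 112.000000.
(This is only a lower bound; the true E[α(G)] may be larger.)

E[α(G)] ≥ 112 ≈ 112.000000.


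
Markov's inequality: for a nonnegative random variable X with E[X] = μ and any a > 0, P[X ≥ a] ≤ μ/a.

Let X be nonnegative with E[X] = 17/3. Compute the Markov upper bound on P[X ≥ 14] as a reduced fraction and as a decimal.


μ = E[X] = 17/3, a = 14.
Markov: P[X ≥ 14] ≤ μ/a = (17/3)/14 = 17/42.
Numerically: ≈ 0.40476.
(Since a = 14 > μ = 5.66667, the bound 17/42 is < 1 and informative.)

P[X ≥ 14] ≤ 17/42 ≈ 0.40476.


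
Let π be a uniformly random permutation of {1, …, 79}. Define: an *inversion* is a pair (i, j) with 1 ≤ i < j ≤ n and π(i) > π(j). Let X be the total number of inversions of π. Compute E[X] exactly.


Write X = Σ X_I over the C(79, 2) = 3081 pairs i < j, with X_I the indicator of one inversion.
There are 3081 indicators.
For each fixed pair i < j, the values π(i) and π(j) are two distinct elements of {1, …, 79} in uniformly random order; by symmetry P[π(i) > π(j)] = 1/2.
By linearity: E[X] = 3081 · (1/2) = C(79, 2) · (1/2) = 3081/2 = 3081/2 ≈ 1540.50000.

E[X] = 3081/2 = 1540.50000.
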